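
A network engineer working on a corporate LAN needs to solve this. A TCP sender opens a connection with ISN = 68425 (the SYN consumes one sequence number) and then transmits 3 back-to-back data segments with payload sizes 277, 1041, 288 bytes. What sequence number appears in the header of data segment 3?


The SYN occupies sequence number ISN = 68425, so the first data byte is ISN + 1 = 68426.
SEQ of data segment i = (ISN + 1) + sum of payload sizes of segments 1..i-1.
Segment 1: SEQ = 68426, payload = 277 bytes
Segment 2: SEQ = 68703, payload = 1041 bytes
Segment 3: SEQ = 69744, payload = 288 bytes
SEQ of segment 3 = 68426 + 277 + 1041 = 69744

69744


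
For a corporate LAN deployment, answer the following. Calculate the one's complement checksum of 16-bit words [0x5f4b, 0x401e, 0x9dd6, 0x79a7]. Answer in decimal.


Given words: [0x5f4b, 0x401e, 0x9dd6, 0x79a7]
Step 1: Sum all words
Raw sum = 24395 + 16414 + 40406 + 31143 = 112358
Step 2: Fold carry: (46822 + 1) = 46823
One's complement = ~46823 & 0xFFFF = 18712

18712


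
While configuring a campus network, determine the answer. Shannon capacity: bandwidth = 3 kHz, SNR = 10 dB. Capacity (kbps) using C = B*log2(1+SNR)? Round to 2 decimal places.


Given: B = 3 kHz, SNR = 10 dB
SNR linear = 10^(10/10) = 10
1 + SNR = 11
log2(11) = 3.4594316186
C = 3 * 1000 * 3.4594316186 = 10378.2949 bps
C = 10.378295 kbps -> 10.38 kbps (2 dp)

10.38


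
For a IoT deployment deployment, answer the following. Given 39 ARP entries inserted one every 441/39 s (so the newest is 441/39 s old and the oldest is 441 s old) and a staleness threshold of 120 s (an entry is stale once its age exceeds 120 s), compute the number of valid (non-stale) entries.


Ages are k * 441/39 s for k = 1..39 (spacing = 11.3077 s).
Entry k is valid iff k * 441/39 <= 120 iff k <= 39 * 120 / 441 = 10.6122
n_valid = floor(10.6122) = 10
(n_stale = 39 - 10 = 29)

10


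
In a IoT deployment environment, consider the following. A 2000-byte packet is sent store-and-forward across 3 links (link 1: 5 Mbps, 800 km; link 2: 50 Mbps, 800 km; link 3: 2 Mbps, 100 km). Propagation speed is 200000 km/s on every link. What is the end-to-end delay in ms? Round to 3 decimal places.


Packet = 2000 bytes = 16000 bits. Store-and-forward: sum (t_trans + t_prop) per link.
Link 1: t_trans = 16000/(5*10^6) s = 3.2000 ms; t_prop = 800/200000 s = 4.0000 ms; subtotal = 7.2000 ms
Link 2: t_trans = 16000/(50*10^6) s = 0.3200 ms; t_prop = 800/200000 s = 4.0000 ms; subtotal = 4.3200 ms
Link 3: t_trans = 16000/(2*10^6) s = 8.0000 ms; t_prop = 100/200000 s = 0.5000 ms; subtotal = 8.5000 ms
End-to-end = 7.2000 + 4.3200 + 8.5000 = 20.0200 ms -> 20.020 ms (3 dp)

20.020


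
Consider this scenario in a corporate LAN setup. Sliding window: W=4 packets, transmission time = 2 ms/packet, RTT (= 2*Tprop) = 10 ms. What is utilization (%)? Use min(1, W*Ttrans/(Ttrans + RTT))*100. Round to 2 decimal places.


Given: W = 4, Ttrans = 2 ms, RTT = 10 ms (= 2 * Tprop, Tprop = 5 ms)
Cycle time = Ttrans + RTT = 2 + 10 = 12 ms (first packet sent until its ACK returns)
W * Ttrans = 4 * 2 = 8 ms of sending per cycle
W * Ttrans / (Ttrans + RTT) = 8 / 12 = 0.666667
U = min(1, 0.666667) = 0.666667
U% = 66.67%

66.67


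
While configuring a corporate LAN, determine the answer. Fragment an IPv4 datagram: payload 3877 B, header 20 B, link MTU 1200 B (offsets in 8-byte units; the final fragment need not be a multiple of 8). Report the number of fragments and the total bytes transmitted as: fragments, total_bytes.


Max data per non-final fragment = floor((MTU - header)/8)*8 = floor((1200 - 20)/8)*8 = floor(1180/8)*8 = 1176 B
Final fragment needs no 8-byte alignment: it can carry up to MTU - header = 1180 B
Non-final fragments needed = ceil((payload - 1180) / 1176) = ceil(2697/1176) = ceil(2.2934) = 3
Number of fragments = 3 + 1 = 4
Fragment sizes (data): 3 * 1176 B + 349 B (last, 349 <= 1180 OK)
Total bytes sent = payload + n_frags * header = 3877 + 4*20 = 3877 + 80 = 3957 B

4, 3957


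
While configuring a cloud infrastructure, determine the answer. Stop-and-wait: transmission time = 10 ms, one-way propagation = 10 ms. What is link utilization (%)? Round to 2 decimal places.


Given: Ttrans = 10 ms, Tprop = 10 ms
RTT = 2 * Tprop = 2 * 10 = 20 ms
U = Ttrans / (Ttrans + RTT)
U = 10 / (10 + 20)
U = 10 / 30 = 0.333333
U% = 33.33%

33.33


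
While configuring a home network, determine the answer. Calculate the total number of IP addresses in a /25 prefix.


Given: CIDR prefix /25
Host bits = 32 - 25 = 7
Total addresses = 2^7 = 128

128


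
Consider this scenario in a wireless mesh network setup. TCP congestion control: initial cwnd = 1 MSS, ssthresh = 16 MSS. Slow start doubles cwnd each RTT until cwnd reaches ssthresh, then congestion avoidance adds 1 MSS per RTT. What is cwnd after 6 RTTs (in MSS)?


RTT 0: cwnd = 1 MSS (initial)
RTT 1: cwnd = 2 MSS (slow start, doubled)
RTT 2: cwnd = 4 MSS (slow start, doubled)
RTT 3: cwnd = 8 MSS (slow start, doubled)
RTT 4: cwnd = 16 MSS (slow start, doubled)
RTT 5: cwnd = 17 MSS (congestion avoidance, +1)
RTT 6: cwnd = 18 MSS (congestion avoidance, +1)

18


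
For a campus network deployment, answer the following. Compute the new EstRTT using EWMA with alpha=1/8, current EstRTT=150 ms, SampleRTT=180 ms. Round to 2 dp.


Given: EstRTT = 150 ms, SampleRTT = 180 ms, alpha = 1/8
New EstRTT = (1 - alpha) * EstRTT + alpha * SampleRTT
(7/8) * 150 = 131.25
(1/8) * 180 = 22.5
New EstRTT = 131.25 + 22.5 = 153.75 ms -> 153.75 ms (2 dp)

153.75


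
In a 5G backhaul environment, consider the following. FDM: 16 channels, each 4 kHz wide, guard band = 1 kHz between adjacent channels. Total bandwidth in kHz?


Given: 16 channels, 4 kHz each, guard = 1 kHz
Channel bandwidth = 16 * 4 = 64 kHz
Guard bands = 15 gaps * 1 kHz = 15 kHz
Total = 64 + 15 = 79 kHz

79


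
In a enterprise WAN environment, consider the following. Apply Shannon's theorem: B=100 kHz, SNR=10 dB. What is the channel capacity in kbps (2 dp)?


Given: B = 100 kHz, SNR = 10 dB
SNR linear = 10^(10/10) = 10
1 + SNR = 11
log2(11) = 3.4594316186
C = 100 * 1000 * 3.4594316186 = 345943.1619 bps
C = 345.943162 kbps -> 345.94 kbps (2 dp)

345.94


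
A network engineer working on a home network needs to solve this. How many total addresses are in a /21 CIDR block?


Given: CIDR prefix /21
Host bits = 32 - 21 = 11
Total addresses = 2^11 = 2048

2048


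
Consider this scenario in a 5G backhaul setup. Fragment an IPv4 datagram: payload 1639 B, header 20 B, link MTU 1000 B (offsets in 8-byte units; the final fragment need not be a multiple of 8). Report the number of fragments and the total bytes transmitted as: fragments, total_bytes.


Max data per non-final fragment = floor((MTU - header)/8)*8 = floor((1000 - 20)/8)*8 = floor(980/8)*8 = 976 B
Final fragment needs no 8-byte alignment: it can carry up to MTU - header = 980 B
Non-final fragments needed = ceil((payload - 980) / 976) = ceil(659/976) = ceil(0.6752) = 1
Number of fragments = 1 + 1 = 2
Fragment sizes (data): 1 * 976 B + 663 B (last, 663 <= 980 OK)
Total bytes sent = payload + n_frags * header = 1639 + 2*20 = 1639 + 40 = 1679 B

2, 1679


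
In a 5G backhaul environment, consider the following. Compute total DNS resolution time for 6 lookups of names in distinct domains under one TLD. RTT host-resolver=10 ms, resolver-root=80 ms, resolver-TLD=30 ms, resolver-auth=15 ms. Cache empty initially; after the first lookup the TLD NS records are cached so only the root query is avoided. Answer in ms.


Lookup 1 (cold cache): local + root + TLD + auth = 10 + 80 + 30 + 15 = 135 ms
Lookups 2..6 (TLD NS cached -> skip root; new domain -> still ask TLD and auth): local + TLD + auth = 10 + 30 + 15 = 55 ms each
Remaining 5 lookups: 5 * 55 = 275 ms
Total = 135 + 275 = 410 ms

410


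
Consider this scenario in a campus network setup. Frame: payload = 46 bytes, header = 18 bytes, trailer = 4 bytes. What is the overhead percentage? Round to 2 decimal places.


Given: payload = 46 B, header = 18 B, trailer = 4 B
Overhead bytes = header + trailer = 18 + 4 = 22
Total frame = payload + overhead = 46 + 22 = 68
Overhead % = 22 / 68 * 100 = 32.3529% -> 32.35% (2 dp)

32.35


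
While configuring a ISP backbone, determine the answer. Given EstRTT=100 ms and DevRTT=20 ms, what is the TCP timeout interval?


Given: EstRTT = 100 ms, DevRTT = 20 ms
Timeout = EstRTT + 4 * DevRTT
4 * DevRTT = 4 * 20 = 80
Timeout = 100 + 80 = 180 ms

180


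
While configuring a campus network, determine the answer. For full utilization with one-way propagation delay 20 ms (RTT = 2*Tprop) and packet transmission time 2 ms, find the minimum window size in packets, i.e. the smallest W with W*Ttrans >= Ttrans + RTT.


Given: Ttrans = 2 ms, RTT = 40 ms (= 2 * Tprop, Tprop = 20 ms)
Time until first ACK returns = Ttrans + RTT = 2 + 40 = 42 ms
Need W * Ttrans >= Ttrans + RTT  ->  W >= (Ttrans + RTT) / Ttrans
(Ttrans + RTT) / Ttrans = 42 / 2 = 21
W_min = ceil(21) = 21

21


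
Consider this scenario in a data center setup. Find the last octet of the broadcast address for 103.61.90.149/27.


Given: IP = 103.61.90.149, prefix = /27
Host bits = 32 - 27 = 5
Network last octet = 149 AND mask = 128
Host part size = 2^5 - 1 = 31
Broadcast last octet = 128 OR 31 = 159

159


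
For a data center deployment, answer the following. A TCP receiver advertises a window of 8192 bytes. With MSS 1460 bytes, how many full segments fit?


Given: RWND = 8192 bytes, MSS = 1460 bytes
Full segments = floor(RWND / MSS)
Full segments = floor(8192 / 1460)
Full segments = floor(5.611) = 5

5


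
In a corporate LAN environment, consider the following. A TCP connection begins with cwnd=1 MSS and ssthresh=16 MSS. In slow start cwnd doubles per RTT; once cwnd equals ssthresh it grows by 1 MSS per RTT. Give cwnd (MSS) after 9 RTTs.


RTT 0: cwnd = 1 MSS (initial)
RTT 1: cwnd = 2 MSS (slow start, doubled)
RTT 2: cwnd = 4 MSS (slow start, doubled)
RTT 3: cwnd = 8 MSS (slow start, doubled)
RTT 4: cwnd = 16 MSS (slow start, doubled)
RTT 5: cwnd = 17 MSS (congestion avoidance, +1)
RTT 6: cwnd = 18 MSS (congestion avoidance, +1)
RTT 7: cwnd = 19 MSS (congestion avoidance, +1)
RTT 8: cwnd = 20 MSS (congestion avoidance, +1)
RTT 9: cwnd = 21 MSS (congestion avoidance, +1)

21


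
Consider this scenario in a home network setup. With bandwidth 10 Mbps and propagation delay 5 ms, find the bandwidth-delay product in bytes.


Given: bandwidth = 10 Mbps, delay = 5 ms
BDP in bits = 10 * 10^6 * 5 / 1000
BDP in bits = 50000
BDP in bytes = 50000 / 8 = 6250

6250


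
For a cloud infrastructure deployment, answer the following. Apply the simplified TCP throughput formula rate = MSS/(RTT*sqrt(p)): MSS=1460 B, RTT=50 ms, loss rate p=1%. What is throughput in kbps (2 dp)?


Given: MSS = 1460 bytes, RTT = 50 ms, loss = 1%
RTT in seconds = 50 / 1000 = 0.05
Loss rate = 1% = 0.01
sqrt(loss) = sqrt(0.01) = 0.1
Throughput (bytes/s) = 1460 / (0.05 * 0.1) = 292000.0000
Throughput (kbps) = 292000.0000 * 8 / 1000 = 2336.000000 -> 2336.00 kbps (2 dp)

2336.00


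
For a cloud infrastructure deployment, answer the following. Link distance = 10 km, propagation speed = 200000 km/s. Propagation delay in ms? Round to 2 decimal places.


Given: distance = 10 km, speed = 200000 km/s
Delay = distance / speed = 10 / 200000 seconds
Delay in ms = 10 * 1000 / 200000
Delay = 0.0500 ms
Rounded to 2 dp = 0.05 ms

0.05


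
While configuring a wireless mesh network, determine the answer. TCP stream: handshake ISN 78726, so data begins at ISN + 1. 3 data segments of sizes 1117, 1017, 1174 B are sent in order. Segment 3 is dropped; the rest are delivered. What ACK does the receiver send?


SYN uses sequence number 78726; first data byte = ISN + 1 = 78727.
Segment 1: SEQ = 78727, len = 1117 B, covers [78727, 79843]
Segment 2: SEQ = 79844, len = 1017 B, covers [79844, 80860]
Segment 3: SEQ = 80861, len = 1174 B, covers [80861, 82034] [LOST]
In-order data received: bytes [78727, 80860] (segments 1..2).
Segment 3 missing -> gap begins at byte 80861.
Cumulative ACK = next expected in-order byte = 78727 + 1117 + 1017 = 80861

80861


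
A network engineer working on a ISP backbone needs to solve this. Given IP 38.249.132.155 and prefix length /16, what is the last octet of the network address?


Given: IP = 38.249.132.155, prefix = /16
Subnet mask = 255.255.0.0
Last octet of IP: 155
Last octet of mask: 0
Network last octet = 155 AND 0 = 0

0


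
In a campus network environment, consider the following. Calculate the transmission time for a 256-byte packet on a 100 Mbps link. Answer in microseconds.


Given: packet = 256 bytes, bandwidth = 100 Mbps
Packet in bits = 256 * 8 = 2048 bits
Bandwidth = 100 * 10^6 = 100000000 bps
Time = 2048 / 100000000 seconds
Time in us = 2048 * 10^6 / 100000000 = 20.48

20.48


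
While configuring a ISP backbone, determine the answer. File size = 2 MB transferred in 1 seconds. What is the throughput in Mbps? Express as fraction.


Given: file = 2 MB, time = 1 s
File in Mb = 2 * 8 = 16 Mb
Throughput = 16 / 1 Mbps
Throughput = 16 Mbps

16


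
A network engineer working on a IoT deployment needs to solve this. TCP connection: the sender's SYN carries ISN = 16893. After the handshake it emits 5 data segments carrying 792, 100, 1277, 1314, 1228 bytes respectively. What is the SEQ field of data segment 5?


The SYN occupies sequence number ISN = 16893, so the first data byte is ISN + 1 = 16894.
SEQ of data segment i = (ISN + 1) + sum of payload sizes of segments 1..i-1.
Segment 1: SEQ = 16894, payload = 792 bytes
Segment 2: SEQ = 17686, payload = 100 bytes
Segment 3: SEQ = 17786, payload = 1277 bytes
Segment 4: SEQ = 19063, payload = 1314 bytes
Segment 5: SEQ = 20377, payload = 1228 bytes
SEQ of segment 5 = 16894 + 792 + 100 + 1277 + 1314 = 20377

20377


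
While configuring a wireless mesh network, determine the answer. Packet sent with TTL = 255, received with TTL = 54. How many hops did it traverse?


Given: initial TTL = 255, received TTL = 54
Hops = initial TTL - received TTL
Hops = 255 - 54 = 201

201


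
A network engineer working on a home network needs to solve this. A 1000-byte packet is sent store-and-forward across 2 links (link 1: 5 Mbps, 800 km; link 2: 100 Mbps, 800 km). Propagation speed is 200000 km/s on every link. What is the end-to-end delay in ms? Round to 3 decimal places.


Packet = 1000 bytes = 8000 bits. Store-and-forward: sum (t_trans + t_prop) per link.
Link 1: t_trans = 8000/(5*10^6) s = 1.6000 ms; t_prop = 800/200000 s = 4.0000 ms; subtotal = 5.6000 ms
Link 2: t_trans = 8000/(100*10^6) s = 0.0800 ms; t_prop = 800/200000 s = 4.0000 ms; subtotal = 4.0800 ms
End-to-end = 5.6000 + 4.0800 = 9.6800 ms -> 9.680 ms (3 dp)

9.680


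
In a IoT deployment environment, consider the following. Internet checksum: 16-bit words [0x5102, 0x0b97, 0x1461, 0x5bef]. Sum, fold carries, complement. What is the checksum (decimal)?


Given words: [0x5102, 0x0b97, 0x1461, 0x5bef]
Step 1: Sum all words
Raw sum = 20738 + 2967 + 5217 + 23535 = 52457
One's complement = ~52457 & 0xFFFF = 13078

13078


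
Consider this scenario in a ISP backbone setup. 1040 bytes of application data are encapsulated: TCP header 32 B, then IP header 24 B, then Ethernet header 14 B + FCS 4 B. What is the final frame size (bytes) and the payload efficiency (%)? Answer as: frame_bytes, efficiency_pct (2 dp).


TCP segment = 1040 + 32 = 1072 B
IP packet = 1072 + 24 = 1096 B
Ethernet frame = 1096 + 14 + 4 = 1114 B
Efficiency = app / frame = 1040 / 1114 = 0.933573 = 93.3573% -> 93.36% (2 dp)

1114, 93.36


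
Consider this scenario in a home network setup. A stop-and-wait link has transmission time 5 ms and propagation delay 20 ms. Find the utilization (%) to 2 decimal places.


Given: Ttrans = 5 ms, Tprop = 20 ms
RTT = 2 * Tprop = 2 * 20 = 40 ms
U = Ttrans / (Ttrans + RTT)
U = 5 / (5 + 40)
U = 5 / 45 = 0.111111
U% = 11.11%

11.11


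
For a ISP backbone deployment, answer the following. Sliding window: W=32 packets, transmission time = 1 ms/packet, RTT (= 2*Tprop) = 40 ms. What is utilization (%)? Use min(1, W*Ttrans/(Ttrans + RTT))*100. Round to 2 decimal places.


Given: W = 32, Ttrans = 1 ms, RTT = 40 ms (= 2 * Tprop, Tprop = 20 ms)
Cycle time = Ttrans + RTT = 1 + 40 = 41 ms (first packet sent until its ACK returns)
W * Ttrans = 32 * 1 = 32 ms of sending per cycle
W * Ttrans / (Ttrans + RTT) = 32 / 41 = 0.780488
U = min(1, 0.780488) = 0.780488
U% = 78.05%

78.05


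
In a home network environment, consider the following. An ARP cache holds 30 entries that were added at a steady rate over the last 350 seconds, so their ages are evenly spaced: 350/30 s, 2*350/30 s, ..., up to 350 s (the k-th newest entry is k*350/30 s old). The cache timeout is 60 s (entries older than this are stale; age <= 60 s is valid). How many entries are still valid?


Ages are k * 350/30 s for k = 1..30 (spacing = 11.6667 s).
Entry k is valid iff k * 350/30 <= 60 iff k <= 30 * 60 / 350 = 5.1429
n_valid = floor(5.1429) = 5
(n_stale = 30 - 5 = 25)

5


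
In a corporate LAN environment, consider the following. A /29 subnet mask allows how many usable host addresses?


Given: subnet mask /29
Host bits = 32 - 29 = 3
Total addresses = 2^3 = 8
Usable hosts = 8 - 2 (network + broadcast) = 6

6


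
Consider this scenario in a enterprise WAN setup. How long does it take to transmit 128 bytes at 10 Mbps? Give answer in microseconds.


Given: packet = 128 bytes, bandwidth = 10 Mbps
Packet in bits = 128 * 8 = 1024 bits
Bandwidth = 10 * 10^6 = 10000000 bps
Time = 1024 / 10000000 seconds
Time in us = 1024 * 10^6 / 10000000 = 102.4

102.4


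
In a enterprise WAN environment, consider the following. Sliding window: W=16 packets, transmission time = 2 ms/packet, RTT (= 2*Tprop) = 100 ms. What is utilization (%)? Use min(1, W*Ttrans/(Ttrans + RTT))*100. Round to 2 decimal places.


Given: W = 16, Ttrans = 2 ms, RTT = 100 ms (= 2 * Tprop, Tprop = 50 ms)
Cycle time = Ttrans + RTT = 2 + 100 = 102 ms (first packet sent until its ACK returns)
W * Ttrans = 16 * 2 = 32 ms of sending per cycle
W * Ttrans / (Ttrans + RTT) = 32 / 102 = 0.313725
U = min(1, 0.313725) = 0.313725
U% = 31.37%

31.37


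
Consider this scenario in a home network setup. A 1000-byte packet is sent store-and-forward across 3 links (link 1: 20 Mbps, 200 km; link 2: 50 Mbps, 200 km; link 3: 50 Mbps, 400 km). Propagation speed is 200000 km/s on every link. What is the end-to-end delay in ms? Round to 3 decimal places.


Packet = 1000 bytes = 8000 bits. Store-and-forward: sum (t_trans + t_prop) per link.
Link 1: t_trans = 8000/(20*10^6) s = 0.4000 ms; t_prop = 200/200000 s = 1.0000 ms; subtotal = 1.4000 ms
Link 2: t_trans = 8000/(50*10^6) s = 0.1600 ms; t_prop = 200/200000 s = 1.0000 ms; subtotal = 1.1600 ms
Link 3: t_trans = 8000/(50*10^6) s = 0.1600 ms; t_prop = 400/200000 s = 2.0000 ms; subtotal = 2.1600 ms
End-to-end = 1.4000 + 1.1600 + 2.1600 = 4.7200 ms -> 4.720 ms (3 dp)

4.720


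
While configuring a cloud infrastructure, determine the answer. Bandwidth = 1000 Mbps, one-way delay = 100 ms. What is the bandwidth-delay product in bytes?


Given: bandwidth = 1000 Mbps, delay = 100 ms
BDP in bits = 1000 * 10^6 * 100 / 1000
BDP in bits = 100000000
BDP in bytes = 100000000 / 8 = 12500000

12500000


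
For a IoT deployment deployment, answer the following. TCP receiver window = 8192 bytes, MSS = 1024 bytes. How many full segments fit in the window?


Given: RWND = 8192 bytes, MSS = 1024 bytes
Full segments = floor(RWND / MSS)
Full segments = floor(8192 / 1024)
Full segments = floor(8.0) = 8

8


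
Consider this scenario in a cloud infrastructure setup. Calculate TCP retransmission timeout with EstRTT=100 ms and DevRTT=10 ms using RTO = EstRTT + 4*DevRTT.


Given: EstRTT = 100 ms, DevRTT = 10 ms
Timeout = EstRTT + 4 * DevRTT
4 * DevRTT = 4 * 10 = 40
Timeout = 100 + 40 = 140 ms

140


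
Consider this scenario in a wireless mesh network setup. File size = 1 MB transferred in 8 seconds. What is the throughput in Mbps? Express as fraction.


Given: file = 1 MB, time = 8 s
File in Mb = 1 * 8 = 8 Mb
Throughput = 8 / 8 Mbps
Throughput = 1 Mbps

1


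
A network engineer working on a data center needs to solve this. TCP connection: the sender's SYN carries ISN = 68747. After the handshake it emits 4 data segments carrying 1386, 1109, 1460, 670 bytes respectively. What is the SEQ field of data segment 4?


The SYN occupies sequence number ISN = 68747, so the first data byte is ISN + 1 = 68748.
SEQ of data segment i = (ISN + 1) + sum of payload sizes of segments 1..i-1.
Segment 1: SEQ = 68748, payload = 1386 bytes
Segment 2: SEQ = 70134, payload = 1109 bytes
Segment 3: SEQ = 71243, payload = 1460 bytes
Segment 4: SEQ = 72703, payload = 670 bytes
SEQ of segment 4 = 68748 + 1386 + 1109 + 1460 = 72703

72703


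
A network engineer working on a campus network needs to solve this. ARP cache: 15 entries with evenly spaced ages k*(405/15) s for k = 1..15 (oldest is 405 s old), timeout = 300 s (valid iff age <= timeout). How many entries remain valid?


Ages are k * 405/15 s for k = 1..15 (spacing = 27.0000 s).
Entry k is valid iff k * 405/15 <= 300 iff k <= 15 * 300 / 405 = 11.1111
n_valid = floor(11.1111) = 11
(n_stale = 15 - 11 = 4)

11


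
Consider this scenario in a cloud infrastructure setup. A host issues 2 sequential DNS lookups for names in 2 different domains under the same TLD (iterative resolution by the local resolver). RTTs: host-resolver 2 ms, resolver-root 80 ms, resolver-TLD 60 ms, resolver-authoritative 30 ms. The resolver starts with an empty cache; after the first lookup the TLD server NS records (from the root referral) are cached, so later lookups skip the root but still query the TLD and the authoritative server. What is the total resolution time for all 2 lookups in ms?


Lookup 1 (cold cache): local + root + TLD + auth = 2 + 80 + 60 + 30 = 172 ms
Lookups 2..2 (TLD NS cached -> skip root; new domain -> still ask TLD and auth): local + TLD + auth = 2 + 60 + 30 = 92 ms each
Remaining 1 lookups: 1 * 92 = 92 ms
Total = 172 + 92 = 264 ms

264


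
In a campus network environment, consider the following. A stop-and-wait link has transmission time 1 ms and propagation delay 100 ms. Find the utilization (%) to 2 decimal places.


Given: Ttrans = 1 ms, Tprop = 100 ms
RTT = 2 * Tprop = 2 * 100 = 200 ms
U = Ttrans / (Ttrans + RTT)
U = 1 / (1 + 200)
U = 1 / 201 = 0.004975
U% = 0.50%

0.50


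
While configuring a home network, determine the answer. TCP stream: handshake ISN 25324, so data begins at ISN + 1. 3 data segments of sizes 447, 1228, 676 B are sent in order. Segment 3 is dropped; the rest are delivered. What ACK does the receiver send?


SYN uses sequence number 25324; first data byte = ISN + 1 = 25325.
Segment 1: SEQ = 25325, len = 447 B, covers [25325, 25771]
Segment 2: SEQ = 25772, len = 1228 B, covers [25772, 26999]
Segment 3: SEQ = 27000, len = 676 B, covers [27000, 27675] [LOST]
In-order data received: bytes [25325, 26999] (segments 1..2).
Segment 3 missing -> gap begins at byte 27000.
Cumulative ACK = next expected in-order byte = 25325 + 447 + 1228 = 27000

27000


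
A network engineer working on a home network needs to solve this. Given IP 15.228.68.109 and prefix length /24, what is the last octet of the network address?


Given: IP = 15.228.68.109, prefix = /24
Subnet mask = 255.255.255.0
Last octet of IP: 109
Last octet of mask: 0
Network last octet = 109 AND 0 = 0

0


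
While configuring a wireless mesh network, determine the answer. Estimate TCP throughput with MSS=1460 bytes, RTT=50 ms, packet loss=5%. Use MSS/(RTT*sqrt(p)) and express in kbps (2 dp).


Given: MSS = 1460 bytes, RTT = 50 ms, loss = 5%
RTT in seconds = 50 / 1000 = 0.05
Loss rate = 5% = 0.05
sqrt(loss) = sqrt(0.05) = 0.223606797750
Throughput (bytes/s) = 1460 / (0.05 * 0.223606797750) = 130586.3699
Throughput (kbps) = 130586.3699 * 8 / 1000 = 1044.690959 -> 1044.69 kbps (2 dp)

1044.69


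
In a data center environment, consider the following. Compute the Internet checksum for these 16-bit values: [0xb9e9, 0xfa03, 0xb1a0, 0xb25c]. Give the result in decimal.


Given words: [0xb9e9, 0xfa03, 0xb1a0, 0xb25c]
Step 1: Sum all words
Raw sum = 47593 + 64003 + 45472 + 45660 = 202728
Step 2: Fold carry: (6120 + 3) = 6123
One's complement = ~6123 & 0xFFFF = 59412

59412


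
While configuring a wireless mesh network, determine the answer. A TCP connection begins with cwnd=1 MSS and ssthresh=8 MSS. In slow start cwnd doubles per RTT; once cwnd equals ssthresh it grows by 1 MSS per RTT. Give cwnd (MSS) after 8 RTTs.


RTT 0: cwnd = 1 MSS (initial)
RTT 1: cwnd = 2 MSS (slow start, doubled)
RTT 2: cwnd = 4 MSS (slow start, doubled)
RTT 3: cwnd = 8 MSS (slow start, doubled)
RTT 4: cwnd = 9 MSS (congestion avoidance, +1)
RTT 5: cwnd = 10 MSS (congestion avoidance, +1)
RTT 6: cwnd = 11 MSS (congestion avoidance, +1)
RTT 7: cwnd = 12 MSS (congestion avoidance, +1)
RTT 8: cwnd = 13 MSS (congestion avoidance, +1)

13


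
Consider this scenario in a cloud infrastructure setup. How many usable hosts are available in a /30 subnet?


Given: subnet mask /30
Host bits = 32 - 30 = 2
Total addresses = 2^2 = 4
Usable hosts = 4 - 2 (network + broadcast) = 2

2


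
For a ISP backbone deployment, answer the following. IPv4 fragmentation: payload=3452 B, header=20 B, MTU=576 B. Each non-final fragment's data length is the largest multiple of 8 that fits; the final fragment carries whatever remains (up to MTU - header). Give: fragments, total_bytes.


Max data per non-final fragment = floor((MTU - header)/8)*8 = floor((576 - 20)/8)*8 = floor(556/8)*8 = 552 B
Final fragment needs no 8-byte alignment: it can carry up to MTU - header = 556 B
Non-final fragments needed = ceil((payload - 556) / 552) = ceil(2896/552) = ceil(5.2464) = 6
Number of fragments = 6 + 1 = 7
Fragment sizes (data): 6 * 552 B + 140 B (last, 140 <= 556 OK)
Total bytes sent = payload + n_frags * header = 3452 + 7*20 = 3452 + 140 = 3592 B

7, 3592


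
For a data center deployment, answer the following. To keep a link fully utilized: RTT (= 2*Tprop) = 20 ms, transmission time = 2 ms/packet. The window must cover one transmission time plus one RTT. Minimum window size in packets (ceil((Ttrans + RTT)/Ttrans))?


Given: Ttrans = 2 ms, RTT = 20 ms (= 2 * Tprop, Tprop = 10 ms)
Time until first ACK returns = Ttrans + RTT = 2 + 20 = 22 ms
Need W * Ttrans >= Ttrans + RTT  ->  W >= (Ttrans + RTT) / Ttrans
(Ttrans + RTT) / Ttrans = 22 / 2 = 11
W_min = ceil(11) = 11

11


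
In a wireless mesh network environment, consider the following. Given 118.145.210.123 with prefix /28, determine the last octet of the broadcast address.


Given: IP = 118.145.210.123, prefix = /28
Host bits = 32 - 28 = 4
Network last octet = 123 AND mask = 112
Host part size = 2^4 - 1 = 15
Broadcast last octet = 112 OR 15 = 127

127


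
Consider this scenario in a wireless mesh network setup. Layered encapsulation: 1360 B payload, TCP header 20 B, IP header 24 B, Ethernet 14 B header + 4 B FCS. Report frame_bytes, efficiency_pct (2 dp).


TCP segment = 1360 + 20 = 1380 B
IP packet = 1380 + 24 = 1404 B
Ethernet frame = 1404 + 14 + 4 = 1422 B
Efficiency = app / frame = 1360 / 1422 = 0.956399 = 95.6399% -> 95.64% (2 dp)

1422, 95.64


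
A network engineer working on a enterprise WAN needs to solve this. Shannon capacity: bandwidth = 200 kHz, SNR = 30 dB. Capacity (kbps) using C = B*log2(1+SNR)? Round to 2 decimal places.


Given: B = 200 kHz, SNR = 30 dB
SNR linear = 10^(30/10) = 1000
1 + SNR = 1001
log2(1001) = 9.9672262588
C = 200 * 1000 * 9.9672262588 = 1993445.2518 bps
C = 1993.445252 kbps -> 1993.45 kbps (2 dp)

1993.45


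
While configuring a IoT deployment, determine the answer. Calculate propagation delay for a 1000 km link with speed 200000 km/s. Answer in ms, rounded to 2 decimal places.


Given: distance = 1000 km, speed = 200000 km/s
Delay = distance / speed = 1000 / 200000 seconds
Delay in ms = 1000 * 1000 / 200000
Delay = 5.0000 ms
Rounded to 2 dp = 5.00 ms

5.00


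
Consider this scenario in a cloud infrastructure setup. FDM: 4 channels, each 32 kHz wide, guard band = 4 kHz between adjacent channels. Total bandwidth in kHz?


Given: 4 channels, 32 kHz each, guard = 4 kHz
Channel bandwidth = 4 * 32 = 128 kHz
Guard bands = 3 gaps * 4 kHz = 12 kHz
Total = 128 + 12 = 140 kHz

140


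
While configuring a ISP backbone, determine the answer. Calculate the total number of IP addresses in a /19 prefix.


Given: CIDR prefix /19
Host bits = 32 - 19 = 13
Total addresses = 2^13 = 8192

8192


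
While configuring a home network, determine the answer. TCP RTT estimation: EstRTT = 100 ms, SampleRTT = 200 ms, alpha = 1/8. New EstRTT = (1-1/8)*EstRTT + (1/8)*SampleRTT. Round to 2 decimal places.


Given: EstRTT = 100 ms, SampleRTT = 200 ms, alpha = 1/8
New EstRTT = (1 - alpha) * EstRTT + alpha * SampleRTT
(7/8) * 100 = 87.5
(1/8) * 200 = 25
New EstRTT = 87.5 + 25 = 112.5 ms -> 112.50 ms (2 dp)

112.50


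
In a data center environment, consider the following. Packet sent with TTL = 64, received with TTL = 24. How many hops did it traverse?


Given: initial TTL = 64, received TTL = 24
Hops = initial TTL - received TTL
Hops = 64 - 24 = 40

40


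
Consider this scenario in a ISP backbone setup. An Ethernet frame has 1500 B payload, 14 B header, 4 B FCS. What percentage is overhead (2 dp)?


Given: payload = 1500 B, header = 14 B, trailer = 4 B
Overhead bytes = header + trailer = 14 + 4 = 18
Total frame = payload + overhead = 1500 + 18 = 1518
Overhead % = 18 / 1518 * 100 = 1.1858% -> 1.19% (2 dp)

1.19


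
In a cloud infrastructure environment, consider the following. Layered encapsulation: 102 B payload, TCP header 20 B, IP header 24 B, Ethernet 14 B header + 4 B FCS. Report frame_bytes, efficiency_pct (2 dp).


TCP segment = 102 + 20 = 122 B
IP packet = 122 + 24 = 146 B
Ethernet frame = 146 + 14 + 4 = 164 B
Efficiency = app / frame = 102 / 164 = 0.621951 = 62.1951% -> 62.20% (2 dp)

164, 62.20


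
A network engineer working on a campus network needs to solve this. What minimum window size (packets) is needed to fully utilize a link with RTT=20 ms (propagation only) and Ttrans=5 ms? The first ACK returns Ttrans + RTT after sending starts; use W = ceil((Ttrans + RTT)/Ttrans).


Given: Ttrans = 5 ms, RTT = 20 ms (= 2 * Tprop, Tprop = 10 ms)
Time until first ACK returns = Ttrans + RTT = 5 + 20 = 25 ms
Need W * Ttrans >= Ttrans + RTT  ->  W >= (Ttrans + RTT) / Ttrans
(Ttrans + RTT) / Ttrans = 25 / 5 = 5
W_min = ceil(5) = 5

5


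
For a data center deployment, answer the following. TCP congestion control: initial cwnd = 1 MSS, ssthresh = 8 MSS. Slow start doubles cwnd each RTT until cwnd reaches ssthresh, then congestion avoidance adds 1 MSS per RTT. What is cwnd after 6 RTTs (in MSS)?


RTT 0: cwnd = 1 MSS (initial)
RTT 1: cwnd = 2 MSS (slow start, doubled)
RTT 2: cwnd = 4 MSS (slow start, doubled)
RTT 3: cwnd = 8 MSS (slow start, doubled)
RTT 4: cwnd = 9 MSS (congestion avoidance, +1)
RTT 5: cwnd = 10 MSS (congestion avoidance, +1)
RTT 6: cwnd = 11 MSS (congestion avoidance, +1)

11


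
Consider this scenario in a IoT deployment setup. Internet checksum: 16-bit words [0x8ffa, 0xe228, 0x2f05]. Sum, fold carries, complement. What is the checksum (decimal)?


Given words: [0x8ffa, 0xe228, 0x2f05]
Step 1: Sum all words
Raw sum = 36858 + 57896 + 12037 = 106791
Step 2: Fold carry: (41255 + 1) = 41256
One's complement = ~41256 & 0xFFFF = 24279

24279


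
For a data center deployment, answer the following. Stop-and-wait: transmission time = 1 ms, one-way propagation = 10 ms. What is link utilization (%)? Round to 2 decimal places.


Given: Ttrans = 1 ms, Tprop = 10 ms
RTT = 2 * Tprop = 2 * 10 = 20 ms
U = Ttrans / (Ttrans + RTT)
U = 1 / (1 + 20)
U = 1 / 21 = 0.047619
U% = 4.76%

4.76


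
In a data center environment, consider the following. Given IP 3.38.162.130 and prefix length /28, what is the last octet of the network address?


Given: IP = 3.38.162.130, prefix = /28
Subnet mask = 255.255.255.240
Last octet of IP: 130
Last octet of mask: 240
Network last octet = 130 AND 240 = 128

128


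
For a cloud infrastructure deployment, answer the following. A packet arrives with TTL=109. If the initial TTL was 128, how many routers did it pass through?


Given: initial TTL = 128, received TTL = 109
Hops = initial TTL - received TTL
Hops = 128 - 109 = 19

19


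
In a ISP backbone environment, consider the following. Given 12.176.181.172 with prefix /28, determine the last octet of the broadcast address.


Given: IP = 12.176.181.172, prefix = /28
Host bits = 32 - 28 = 4
Network last octet = 172 AND mask = 160
Host part size = 2^4 - 1 = 15
Broadcast last octet = 160 OR 15 = 175

175


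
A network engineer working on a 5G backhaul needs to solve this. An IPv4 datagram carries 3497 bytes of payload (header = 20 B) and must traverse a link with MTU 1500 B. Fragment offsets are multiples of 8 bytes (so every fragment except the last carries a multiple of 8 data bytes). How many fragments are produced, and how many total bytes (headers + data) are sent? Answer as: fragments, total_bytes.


Max data per non-final fragment = floor((MTU - header)/8)*8 = floor((1500 - 20)/8)*8 = floor(1480/8)*8 = 1480 B
Final fragment needs no 8-byte alignment: it can carry up to MTU - header = 1480 B
Non-final fragments needed = ceil((payload - 1480) / 1480) = ceil(2017/1480) = ceil(1.3628) = 2
Number of fragments = 2 + 1 = 3
Fragment sizes (data): 2 * 1480 B + 537 B (last, 537 <= 1480 OK)
Total bytes sent = payload + n_frags * header = 3497 + 3*20 = 3497 + 60 = 3557 B

3, 3557


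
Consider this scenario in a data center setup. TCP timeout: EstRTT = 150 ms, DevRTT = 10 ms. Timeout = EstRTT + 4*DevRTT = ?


Given: EstRTT = 150 ms, DevRTT = 10 ms
Timeout = EstRTT + 4 * DevRTT
4 * DevRTT = 4 * 10 = 40
Timeout = 150 + 40 = 190 ms

190


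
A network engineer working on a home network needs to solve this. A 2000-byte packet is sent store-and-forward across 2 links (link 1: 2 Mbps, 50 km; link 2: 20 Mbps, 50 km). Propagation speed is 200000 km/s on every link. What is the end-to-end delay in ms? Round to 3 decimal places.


Packet = 2000 bytes = 16000 bits. Store-and-forward: sum (t_trans + t_prop) per link.
Link 1: t_trans = 16000/(2*10^6) s = 8.0000 ms; t_prop = 50/200000 s = 0.2500 ms; subtotal = 8.2500 ms
Link 2: t_trans = 16000/(20*10^6) s = 0.8000 ms; t_prop = 50/200000 s = 0.2500 ms; subtotal = 1.0500 ms
End-to-end = 8.2500 + 1.0500 = 9.3000 ms -> 9.300 ms (3 dp)

9.300


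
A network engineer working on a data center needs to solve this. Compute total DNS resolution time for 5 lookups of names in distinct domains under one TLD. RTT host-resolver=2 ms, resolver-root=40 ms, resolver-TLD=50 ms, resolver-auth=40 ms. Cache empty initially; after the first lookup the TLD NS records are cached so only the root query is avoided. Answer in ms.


Lookup 1 (cold cache): local + root + TLD + auth = 2 + 40 + 50 + 40 = 132 ms
Lookups 2..5 (TLD NS cached -> skip root; new domain -> still ask TLD and auth): local + TLD + auth = 2 + 50 + 40 = 92 ms each
Remaining 4 lookups: 4 * 92 = 368 ms
Total = 132 + 368 = 500 ms

500


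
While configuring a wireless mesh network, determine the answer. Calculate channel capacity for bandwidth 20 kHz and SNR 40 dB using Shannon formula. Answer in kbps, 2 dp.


Given: B = 20 kHz, SNR = 40 dB
SNR linear = 10^(40/10) = 10000
1 + SNR = 10001
log2(10001) = 13.2878566418
C = 20 * 1000 * 13.2878566418 = 265757.1328 bps
C = 265.757133 kbps -> 265.76 kbps (2 dp)

265.76


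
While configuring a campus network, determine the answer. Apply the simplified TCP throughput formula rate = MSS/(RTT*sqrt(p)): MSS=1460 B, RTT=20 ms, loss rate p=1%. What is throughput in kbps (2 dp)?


Given: MSS = 1460 bytes, RTT = 20 ms, loss = 1%
RTT in seconds = 20 / 1000 = 0.02
Loss rate = 1% = 0.01
sqrt(loss) = sqrt(0.01) = 0.1
Throughput (bytes/s) = 1460 / (0.02 * 0.1) = 730000.0000
Throughput (kbps) = 730000.0000 * 8 / 1000 = 5840.000000 -> 5840.00 kbps (2 dp)

5840.00


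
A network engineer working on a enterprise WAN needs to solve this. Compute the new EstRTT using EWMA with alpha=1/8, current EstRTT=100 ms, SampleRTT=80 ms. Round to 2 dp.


Given: EstRTT = 100 ms, SampleRTT = 80 ms, alpha = 1/8
New EstRTT = (1 - alpha) * EstRTT + alpha * SampleRTT
(7/8) * 100 = 87.5
(1/8) * 80 = 10
New EstRTT = 87.5 + 10 = 97.5 ms -> 97.50 ms (2 dp)

97.50


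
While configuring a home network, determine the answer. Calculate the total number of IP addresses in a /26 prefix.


Given: CIDR prefix /26
Host bits = 32 - 26 = 6
Total addresses = 2^6 = 64

64


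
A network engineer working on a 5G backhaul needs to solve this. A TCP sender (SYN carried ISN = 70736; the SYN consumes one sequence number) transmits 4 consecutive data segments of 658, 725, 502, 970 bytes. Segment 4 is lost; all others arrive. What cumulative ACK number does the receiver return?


SYN uses sequence number 70736; first data byte = ISN + 1 = 70737.
Segment 1: SEQ = 70737, len = 658 B, covers [70737, 71394]
Segment 2: SEQ = 71395, len = 725 B, covers [71395, 72119]
Segment 3: SEQ = 72120, len = 502 B, covers [72120, 72621]
Segment 4: SEQ = 72622, len = 970 B, covers [72622, 73591] [LOST]
In-order data received: bytes [70737, 72621] (segments 1..3).
Segment 4 missing -> gap begins at byte 72622.
Cumulative ACK = next expected in-order byte = 70737 + 658 + 725 + 502 = 72622

72622


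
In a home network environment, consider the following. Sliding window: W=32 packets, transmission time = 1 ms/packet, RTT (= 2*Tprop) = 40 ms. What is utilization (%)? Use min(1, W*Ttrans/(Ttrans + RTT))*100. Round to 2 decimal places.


Given: W = 32, Ttrans = 1 ms, RTT = 40 ms (= 2 * Tprop, Tprop = 20 ms)
Cycle time = Ttrans + RTT = 1 + 40 = 41 ms (first packet sent until its ACK returns)
W * Ttrans = 32 * 1 = 32 ms of sending per cycle
W * Ttrans / (Ttrans + RTT) = 32 / 41 = 0.780488
U = min(1, 0.780488) = 0.780488
U% = 78.05%

78.05


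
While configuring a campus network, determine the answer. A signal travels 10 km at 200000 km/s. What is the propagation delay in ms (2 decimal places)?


Given: distance = 10 km, speed = 200000 km/s
Delay = distance / speed = 10 / 200000 seconds
Delay in ms = 10 * 1000 / 200000
Delay = 0.0500 ms
Rounded to 2 dp = 0.05 ms

0.05


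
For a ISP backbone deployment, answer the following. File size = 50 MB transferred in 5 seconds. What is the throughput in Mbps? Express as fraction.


Given: file = 50 MB, time = 5 s
File in Mb = 50 * 8 = 400 Mb
Throughput = 400 / 5 Mbps
Throughput = 80 Mbps

80


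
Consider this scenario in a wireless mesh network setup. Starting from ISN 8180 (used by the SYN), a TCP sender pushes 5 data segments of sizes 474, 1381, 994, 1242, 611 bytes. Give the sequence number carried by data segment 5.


The SYN occupies sequence number ISN = 8180, so the first data byte is ISN + 1 = 8181.
SEQ of data segment i = (ISN + 1) + sum of payload sizes of segments 1..i-1.
Segment 1: SEQ = 8181, payload = 474 bytes
Segment 2: SEQ = 8655, payload = 1381 bytes
Segment 3: SEQ = 10036, payload = 994 bytes
Segment 4: SEQ = 11030, payload = 1242 bytes
Segment 5: SEQ = 12272, payload = 611 bytes
SEQ of segment 5 = 8181 + 474 + 1381 + 994 + 1242 = 12272

12272


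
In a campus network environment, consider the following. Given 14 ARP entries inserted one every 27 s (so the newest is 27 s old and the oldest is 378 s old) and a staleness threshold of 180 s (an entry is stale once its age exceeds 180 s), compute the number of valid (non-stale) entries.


Ages are k * 378/14 s for k = 1..14 (spacing = 27.0000 s).
Entry k is valid iff k * 378/14 <= 180 iff k <= 14 * 180 / 378 = 6.6667
n_valid = floor(6.6667) = 6
(n_stale = 14 - 6 = 8)

6


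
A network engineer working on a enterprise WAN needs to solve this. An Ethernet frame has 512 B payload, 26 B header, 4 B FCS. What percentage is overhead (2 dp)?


Given: payload = 512 B, header = 26 B, trailer = 4 B
Overhead bytes = header + trailer = 26 + 4 = 30
Total frame = payload + overhead = 512 + 30 = 542
Overhead % = 30 / 542 * 100 = 5.5351% -> 5.54% (2 dp)

5.54
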